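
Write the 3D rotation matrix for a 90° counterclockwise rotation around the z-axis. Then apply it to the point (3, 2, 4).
R = [[0, -1, 0], [1, 0, 0], [0, 0, 1]]; R·(3, 2, 4) = (-2, 3, 4)

Rotation matrix for 90° around z-axis:
cos(90°) = 0, sin(90°) = 1
R = [[0, -1, 0], [1, 0, 0], [0, 0, 1]]
Apply to (3, 2, 4): R·[3, 2, 4]ᵀ = (-2, 3, 4)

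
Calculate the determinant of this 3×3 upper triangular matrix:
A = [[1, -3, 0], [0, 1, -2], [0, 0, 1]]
1

The determinant of a triangular matrix is the product of its diagonal entries (the off-diagonal entries above the diagonal do not affect it).
det(A) = (1) * (1) * (1) = 1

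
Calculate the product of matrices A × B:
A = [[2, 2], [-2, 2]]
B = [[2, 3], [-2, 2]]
[[0, 10], [-8, -2]]

Matrix multiplication:
C[0][0] = 2×2 + 2×-2 = 0
C[0][1] = 2×3 + 2×2 = 10
C[1][0] = -2×2 + 2×-2 = -8
C[1][1] = -2×3 + 2×2 = -2
Result: [[0, 10], [-8, -2]]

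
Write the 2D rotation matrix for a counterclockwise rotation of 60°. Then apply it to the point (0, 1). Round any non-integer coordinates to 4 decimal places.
R = [[1/2, -√3/2], [√3/2, 1/2]]; R·(0, 1) = (-0.8660, 0.5000)

Rotation matrix formula: R(θ) = [[cos θ, -sin θ], [sin θ, cos θ]]
For θ = 60°:
cos(60°) = 1/2
sin(60°) = √3/2
R = [[1/2, -√3/2], [√3/2, 1/2]]
Apply to (0, 1): [1/2·0 + (-√3/2)·1, √3/2·0 + 1/2·1] = (-0.8660, 0.5000)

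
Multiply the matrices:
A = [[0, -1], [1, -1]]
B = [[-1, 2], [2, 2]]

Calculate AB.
[[-2, -2], [-3, 0]]

Each entry (i,j) of AB = sum over k of A[i][k]*B[k][j].
(AB)[0][0] = (0)*(-1) + (-1)*(2) = -2
(AB)[0][1] = (0)*(2) + (-1)*(2) = -2
(AB)[1][0] = (1)*(-1) + (-1)*(2) = -3
(AB)[1][1] = (1)*(2) + (-1)*(2) = 0
AB = [[-2, -2], [-3, 0]]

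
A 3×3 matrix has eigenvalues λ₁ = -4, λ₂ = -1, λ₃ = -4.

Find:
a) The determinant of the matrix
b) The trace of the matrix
det = -16, trace = -9

Two standard eigenvalue identities:
- det(A) equals the product of the eigenvalues (counted with multiplicity).
- trace(A) equals the sum of the eigenvalues.
det(A) = (-4)*(-1)*(-4) = -16.
trace(A) = -4 - 1 - 4 = -9.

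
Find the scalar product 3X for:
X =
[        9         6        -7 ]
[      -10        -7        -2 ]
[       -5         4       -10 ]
3X =
[       27        18       -21 ]
[      -30       -21        -6 ]
[      -15        12       -30 ]

Scalar multiplication is elementwise: (3X)[i][j] = 3 * X[i][j].
  (3X)[0][0] = 3 * (9) = 27
  (3X)[0][1] = 3 * (6) = 18
  (3X)[0][2] = 3 * (-7) = -21
  (3X)[1][0] = 3 * (-10) = -30
  (3X)[1][1] = 3 * (-7) = -21
  (3X)[1][2] = 3 * (-2) = -6
  (3X)[2][0] = 3 * (-5) = -15
  (3X)[2][1] = 3 * (4) = 12
  (3X)[2][2] = 3 * (-10) = -30
3X =
[       27        18       -21 ]
[      -30       -21        -6 ]
[      -15        12       -30 ]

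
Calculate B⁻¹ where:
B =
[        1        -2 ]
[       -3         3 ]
det(B) = -3
B⁻¹ =
[       -1      -2/3 ]
[       -1      -1/3 ]

For a 2×2 matrix B = [[a, b], [c, d]] with det(B) ≠ 0, B⁻¹ = (1/det(B)) * [[d, -b], [-c, a]].
det(B) = (1)*(3) - (-2)*(-3) = 3 - 6 = -3.
B⁻¹ = (1/-3) * [[3, 2], [3, 1]].
Dividing each entry by -3 and reducing:
B⁻¹ =
[       -1      -2/3 ]
[       -1      -1/3 ]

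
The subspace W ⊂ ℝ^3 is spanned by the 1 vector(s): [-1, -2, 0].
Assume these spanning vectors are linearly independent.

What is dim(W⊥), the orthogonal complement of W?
dim(W⊥) = 2

For any subspace W of ℝ^n, dim(W) + dim(W⊥) = n (the whole-space dimension).
Here the given 1 vectors are linearly independent, so dim(W) = 1.
Thus dim(W⊥) = n - dim(W) = 3 - 1 = 2.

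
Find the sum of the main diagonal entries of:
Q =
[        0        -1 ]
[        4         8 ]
tr(Q) = 0 + 8 = 8

The trace of a square matrix is the sum of its diagonal entries.
Diagonal entries of Q: Q[0][0] = 0, Q[1][1] = 8.
tr(Q) = 0 + 8 = 8.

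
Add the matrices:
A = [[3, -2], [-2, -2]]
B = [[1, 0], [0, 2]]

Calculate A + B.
[[4, -2], [-2, 0]]

Add corresponding elements:
(3)+(1)=4
(-2)+(0)=-2
(-2)+(0)=-2
(-2)+(2)=0
A + B = [[4, -2], [-2, 0]]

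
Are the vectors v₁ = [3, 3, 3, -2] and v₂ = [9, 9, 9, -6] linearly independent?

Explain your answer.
No, linearly dependent (v₂ = 3·v₁)

Check whether there is a scalar k with v₂ = k·v₁.
Comparing components, k = 3 satisfies 3·[3, 3, 3, -2] = [9, 9, 9, -6].
Since v₂ is a scalar multiple of v₁, the two vectors are linearly dependent.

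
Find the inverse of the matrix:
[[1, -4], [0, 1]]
[[1, 4], [0, 1]]

For [[a,b],[c,d]], inverse = (1/det)·[[d,-b],[-c,a]]
det = 1·1 - -4·0 = 1
Inverse = (1/1)·[[1, 4], [0, 1]]
        = [[1, 4], [0, 1]]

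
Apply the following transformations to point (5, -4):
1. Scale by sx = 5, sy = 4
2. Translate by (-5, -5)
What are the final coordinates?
(20, -21)

Step 1: Scale (5, -4) by (sx, sy) = (5, 4) → (25, -16)
Step 2: Translate by (-5, -5) → (20, -21)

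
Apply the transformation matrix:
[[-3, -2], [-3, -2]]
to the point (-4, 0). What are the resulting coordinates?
(12, 12)

Matrix multiplication:
[[-3, -2], [-3, -2]] × [-4, 0]ᵀ
= [-3×-4 + -2×0, -3×-4 + -2×0]ᵀ
= [12.0000, 12.0000]ᵀ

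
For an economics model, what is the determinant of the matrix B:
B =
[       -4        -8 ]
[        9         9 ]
det(B) = 36

For a 2×2 matrix [[a, b], [c, d]], det = a*d - b*c.
det(B) = (-4)*(9) - (-8)*(9) = -36 + 72 = 36.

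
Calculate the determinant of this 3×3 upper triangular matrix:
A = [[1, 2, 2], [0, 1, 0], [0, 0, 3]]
3

The determinant of a triangular matrix is the product of its diagonal entries (the off-diagonal entries above the diagonal do not affect it).
det(A) = (1) * (1) * (3) = 3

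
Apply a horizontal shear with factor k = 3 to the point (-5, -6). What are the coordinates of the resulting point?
(-23, -6)

Shear matrix for horizontal shear with factor k = 3:
[[1, 3], [0, 1]]
Result: (-5, -6) → (-23, -6)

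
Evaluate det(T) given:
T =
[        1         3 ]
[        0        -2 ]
det(T) = -2

For a 2×2 matrix [[a, b], [c, d]], det = a*d - b*c.
det(T) = (1)*(-2) - (3)*(0) = -2 - 0 = -2.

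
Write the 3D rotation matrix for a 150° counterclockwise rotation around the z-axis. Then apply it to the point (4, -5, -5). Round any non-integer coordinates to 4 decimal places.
R = [[-√3/2, -1/2, 0], [1/2, -√3/2, 0], [0, 0, 1]]; R·(4, -5, -5) = (-0.9641, 6.3301, -5.0000)

Rotation matrix for 150° around z-axis:
cos(150°) = -√3/2, sin(150°) = 1/2
R = [[-√3/2, -1/2, 0], [1/2, -√3/2, 0], [0, 0, 1]]
Apply to (4, -5, -5): R·[4, -5, -5]ᵀ = (-0.9641, 6.3301, -5.0000)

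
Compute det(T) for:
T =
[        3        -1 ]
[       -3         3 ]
det(T) = 6

For a 2×2 matrix [[a, b], [c, d]], det = a*d - b*c.
det(T) = (3)*(3) - (-1)*(-3) = 9 - 3 = 6.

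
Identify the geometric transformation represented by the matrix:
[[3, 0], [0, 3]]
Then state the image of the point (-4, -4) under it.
uniform scaling by factor 3; image of (-4, -4) is (-12, -12)

This is a diagonal matrix with equal entries 3, so it scales both axes by the same factor 3.
The matrix [[3, 0], [0, 3]] represents: uniform scaling by factor 3.
Applying it to (-4, -4): [3·-4 + 0·-4, 0·-4 + 3·-4] = (-12, -12).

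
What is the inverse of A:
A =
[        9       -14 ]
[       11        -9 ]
det(A) = 73
A⁻¹ =
[    -9/73     14/73 ]
[   -11/73      9/73 ]

For a 2×2 matrix A = [[a, b], [c, d]] with det(A) ≠ 0, A⁻¹ = (1/det(A)) * [[d, -b], [-c, a]].
det(A) = (9)*(-9) - (-14)*(11) = -81 + 154 = 73.
A⁻¹ = (1/73) * [[-9, 14], [-11, 9]].
Dividing each entry by 73 and reducing:
A⁻¹ =
[    -9/73     14/73 ]
[   -11/73      9/73 ]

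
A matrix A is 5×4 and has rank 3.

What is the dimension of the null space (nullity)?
1

The rank-nullity theorem for an m×n matrix states:
rank(A) + nullity(A) = n (the number of columns).
Here n = 4 and rank(A) = 3, so nullity(A) = 4 - 3 = 1.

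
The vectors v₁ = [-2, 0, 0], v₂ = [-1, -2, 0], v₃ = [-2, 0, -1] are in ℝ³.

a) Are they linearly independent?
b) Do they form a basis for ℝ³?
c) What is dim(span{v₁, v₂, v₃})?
Yes independent, yes basis, dim = 3

Stack v₁, v₂, v₃ as rows of a 3×3 matrix.
[[-2, 0, 0]; [-1, -2, 0]; [-2, 0, -1]] is already lower triangular with nonzero diagonal entries (-2, -2, -1), so its determinant is the product of the diagonal entries, det = (-2)·(-2)·(-1) = -4 ≠ 0, and the rows are linearly independent.
Three linearly independent vectors in ℝ³ form a basis for ℝ³, so dim(span{v₁,v₂,v₃}) = 3.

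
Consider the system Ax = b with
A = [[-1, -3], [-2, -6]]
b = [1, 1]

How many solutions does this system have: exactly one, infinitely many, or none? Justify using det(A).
No solution

det(A) = (-1)*(-6) - (-3)*(-2) = 0, so A is singular.
The column space of A is span(column 1) = span([-1, -2]).
b = [1, 1] is not a scalar multiple of column 1, so b ∉ column space and the system is inconsistent — no solution.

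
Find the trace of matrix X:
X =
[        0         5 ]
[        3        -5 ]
tr(X) = 0 - 5 = -5

The trace of a square matrix is the sum of its diagonal entries.
Diagonal entries of X: X[0][0] = 0, X[1][1] = -5.
tr(X) = 0 - 5 = -5.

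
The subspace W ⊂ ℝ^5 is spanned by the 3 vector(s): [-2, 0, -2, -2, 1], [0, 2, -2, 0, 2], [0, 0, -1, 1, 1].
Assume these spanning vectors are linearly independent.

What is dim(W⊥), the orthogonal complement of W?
dim(W⊥) = 2

For any subspace W of ℝ^n, dim(W) + dim(W⊥) = n (the whole-space dimension).
Here the given 3 vectors are linearly independent, so dim(W) = 3.
Thus dim(W⊥) = n - dim(W) = 5 - 3 = 2.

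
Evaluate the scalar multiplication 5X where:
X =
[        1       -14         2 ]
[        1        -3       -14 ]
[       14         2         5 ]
5X =
[        5       -70        10 ]
[        5       -15       -70 ]
[       70        10        25 ]

Scalar multiplication is elementwise: (5X)[i][j] = 5 * X[i][j].
  (5X)[0][0] = 5 * (1) = 5
  (5X)[0][1] = 5 * (-14) = -70
  (5X)[0][2] = 5 * (2) = 10
  (5X)[1][0] = 5 * (1) = 5
  (5X)[1][1] = 5 * (-3) = -15
  (5X)[1][2] = 5 * (-14) = -70
  (5X)[2][0] = 5 * (14) = 70
  (5X)[2][1] = 5 * (2) = 10
  (5X)[2][2] = 5 * (5) = 25
5X =
[        5       -70        10 ]
[        5       -15       -70 ]
[       70        10        25 ]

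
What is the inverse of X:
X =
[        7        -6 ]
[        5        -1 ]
det(X) = 23
X⁻¹ =
[    -1/23      6/23 ]
[    -5/23      7/23 ]

For a 2×2 matrix X = [[a, b], [c, d]] with det(X) ≠ 0, X⁻¹ = (1/det(X)) * [[d, -b], [-c, a]].
det(X) = (7)*(-1) - (-6)*(5) = -7 + 30 = 23.
X⁻¹ = (1/23) * [[-1, 6], [-5, 7]].
Dividing each entry by 23 and reducing:
X⁻¹ =
[    -1/23      6/23 ]
[    -5/23      7/23 ]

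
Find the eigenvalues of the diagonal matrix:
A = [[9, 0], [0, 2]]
λ₁ = 9, λ₂ = 2

The characteristic polynomial of A is det(A - λI) = (9 - λ)(2 - λ) = 0.
The roots are λ = 9 and λ = 2, so the eigenvalues are the diagonal entries.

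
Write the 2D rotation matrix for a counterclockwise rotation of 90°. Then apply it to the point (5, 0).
R = [[0, -1], [1, 0]]; R·(5, 0) = (0, 5)

Rotation matrix formula: R(θ) = [[cos θ, -sin θ], [sin θ, cos θ]]
For θ = 90°:
cos(90°) = 0
sin(90°) = 1
R = [[0, -1], [1, 0]]
Apply to (5, 0): [0·5 + (-1)·0, 1·5 + 0·0] = (0, 5)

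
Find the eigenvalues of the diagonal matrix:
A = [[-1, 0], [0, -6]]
λ₁ = -1, λ₂ = -6

The characteristic polynomial of A is det(A - λI) = (-1 - λ)(-6 - λ) = 0.
The roots are λ = -1 and λ = -6, so the eigenvalues are the diagonal entries.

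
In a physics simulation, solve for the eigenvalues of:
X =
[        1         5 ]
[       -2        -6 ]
λ = -4, -1

Solve det(X - λI) = 0. For a 2×2 matrix the characteristic equation is λ² - (trace)λ + det = 0.
trace(X) = a + d = 1 - 6 = -5.
det(X) = a*d - b*c = (1)*(-6) - (5)*(-2) = -6 + 10 = 4.
Characteristic equation: λ² - (-5)λ + (4) = 0.
Discriminant = (-5)² - 4*(4) = 25 - 16 = 9.
λ = (-5 ± √9) / 2 = (-5 ± 3) / 2 = -4, -1.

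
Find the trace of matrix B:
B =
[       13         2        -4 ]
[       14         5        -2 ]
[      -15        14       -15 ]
tr(B) = 13 + 5 - 15 = 3

The trace of a square matrix is the sum of its diagonal entries.
Diagonal entries of B: B[0][0] = 13, B[1][1] = 5, B[2][2] = -15.
tr(B) = 13 + 5 - 15 = 3.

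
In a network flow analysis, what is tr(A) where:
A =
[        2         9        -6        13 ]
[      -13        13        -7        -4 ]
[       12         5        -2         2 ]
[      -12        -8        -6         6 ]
tr(A) = 2 + 13 - 2 + 6 = 19

The trace of a square matrix is the sum of its diagonal entries.
Diagonal entries of A: A[0][0] = 2, A[1][1] = 13, A[2][2] = -2, A[3][3] = 6.
tr(A) = 2 + 13 - 2 + 6 = 19.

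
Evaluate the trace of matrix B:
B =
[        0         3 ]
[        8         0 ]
tr(B) = 0 + 0 = 0

The trace of a square matrix is the sum of its diagonal entries.
Diagonal entries of B: B[0][0] = 0, B[1][1] = 0.
tr(B) = 0 + 0 = 0.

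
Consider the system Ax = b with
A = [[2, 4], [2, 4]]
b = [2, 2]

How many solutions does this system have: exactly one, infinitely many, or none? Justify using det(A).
Infinitely many solutions

det(A) = (2)*(4) - (4)*(2) = 0, so A is singular (column 2 is 2 times column 1).
b = [2, 2] = 1 * column 1 of A, so b lies in the column space of A.
A singular matrix whose right-hand side is in its column space gives a 1-parameter family of solutions — infinitely many.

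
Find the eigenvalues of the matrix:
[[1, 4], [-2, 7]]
λ = 3 and λ = 5

Characteristic equation: det(A - λI) = 0
λ² - (trace)λ + (det) = 0
λ² - (8)λ + (15) = 0
λ² - 8λ + 15 = 0
Solving: λ = 3, 5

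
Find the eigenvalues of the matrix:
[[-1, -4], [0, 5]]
λ = -1 and λ = 5

Characteristic equation: det(A - λI) = 0
λ² - (trace)λ + (det) = 0
λ² - (4)λ + (-5) = 0
λ² - 4λ - 5 = 0
Solving: λ = -1, 5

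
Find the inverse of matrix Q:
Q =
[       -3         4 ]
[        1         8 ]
det(Q) = -28
Q⁻¹ =
[     -2/7       1/7 ]
[     1/28      3/28 ]

For a 2×2 matrix Q = [[a, b], [c, d]] with det(Q) ≠ 0, Q⁻¹ = (1/det(Q)) * [[d, -b], [-c, a]].
det(Q) = (-3)*(8) - (4)*(1) = -24 - 4 = -28.
Q⁻¹ = (1/-28) * [[8, -4], [-1, -3]].
Dividing each entry by -28 and reducing:
Q⁻¹ =
[     -2/7       1/7 ]
[     1/28      3/28 ]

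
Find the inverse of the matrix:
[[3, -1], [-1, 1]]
[[1/2, 1/2], [1/2, 3/2]]

For [[a,b],[c,d]], inverse = (1/det)·[[d,-b],[-c,a]]
det = 3·1 - -1·-1 = 2
Inverse = (1/2)·[[1, 1], [1, 3]]
        = [[1/2, 1/2], [1/2, 3/2]]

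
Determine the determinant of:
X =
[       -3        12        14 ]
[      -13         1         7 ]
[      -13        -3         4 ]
det(X) = 185

Expand along row 0 (cofactor expansion): det(X) = a*(e*i - f*h) - b*(d*i - f*g) + c*(d*h - e*g), where the 3×3 is [[a, b, c], [d, e, f], [g, h, i]].
Minor M_00 = (1)*(4) - (7)*(-3) = 4 + 21 = 25.
Minor M_01 = (-13)*(4) - (7)*(-13) = -52 + 91 = 39.
Minor M_02 = (-13)*(-3) - (1)*(-13) = 39 + 13 = 52.
det(X) = (-3)*(25) - (12)*(39) + (14)*(52) = -75 - 468 + 728 = 185.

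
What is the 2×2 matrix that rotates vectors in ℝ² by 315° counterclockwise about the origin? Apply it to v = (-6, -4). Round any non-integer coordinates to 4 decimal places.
R = [[√2/2, √2/2], [-√2/2, √2/2]]; R·v = (-7.0711, 1.4142)

A counterclockwise rotation by angle θ in ℝ² has matrix R(θ) = [[cos θ, -sin θ], [sin θ, cos θ]].
For θ = 315°: cos θ = √2/2, sin θ = -√2/2.
R(315°) = [[√2/2, √2/2], [-√2/2, √2/2]].
R·v = [√2/2·-6 + (√2/2)·-4, -√2/2·-6 + √2/2·-4] = (-7.0711, 1.4142).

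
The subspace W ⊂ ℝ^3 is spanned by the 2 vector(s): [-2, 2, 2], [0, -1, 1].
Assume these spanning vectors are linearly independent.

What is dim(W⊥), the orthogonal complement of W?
dim(W⊥) = 1

For any subspace W of ℝ^n, dim(W) + dim(W⊥) = n (the whole-space dimension).
Here the given 2 vectors are linearly independent, so dim(W) = 2.
Thus dim(W⊥) = n - dim(W) = 3 - 2 = 1.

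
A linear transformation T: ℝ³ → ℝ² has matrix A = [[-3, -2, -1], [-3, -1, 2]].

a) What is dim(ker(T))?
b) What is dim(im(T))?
dim(ker) = 1, dim(im) = 2

The two rows are not scalar multiples of one another (no single k satisfies row 2 = k × row 1), so they are linearly independent.
Thus rank(A) = 2.
dim(im(T)) = rank(A) = 2.
By the rank-nullity theorem applied to T: ℝ³ → ℝ², rank(A) + nullity(A) = 3 (the domain dimension), so dim(ker(T)) = 3 - 2 = 1.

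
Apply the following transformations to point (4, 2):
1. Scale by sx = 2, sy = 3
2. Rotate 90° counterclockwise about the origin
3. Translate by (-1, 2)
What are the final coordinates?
(-7, 10)

Step 1: Scale → (8, 6)
Step 2: Rotate 90° → (-6, 8)
Step 3: Translate → (-7, 10)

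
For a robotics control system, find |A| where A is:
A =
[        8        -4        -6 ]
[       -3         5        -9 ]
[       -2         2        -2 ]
det(A) = -8

Expand along row 0 (cofactor expansion): det(A) = a*(e*i - f*h) - b*(d*i - f*g) + c*(d*h - e*g), where the 3×3 is [[a, b, c], [d, e, f], [g, h, i]].
Minor M_00 = (5)*(-2) - (-9)*(2) = -10 + 18 = 8.
Minor M_01 = (-3)*(-2) - (-9)*(-2) = 6 - 18 = -12.
Minor M_02 = (-3)*(2) - (5)*(-2) = -6 + 10 = 4.
det(A) = (8)*(8) - (-4)*(-12) + (-6)*(4) = 64 - 48 - 24 = -8.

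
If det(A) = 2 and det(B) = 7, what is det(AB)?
14

Use the multiplicative property of determinants: det(AB) = det(A)*det(B).
det(AB) = (2)*(7) = 14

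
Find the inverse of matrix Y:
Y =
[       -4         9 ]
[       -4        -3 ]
det(Y) = 48
Y⁻¹ =
[    -1/16     -3/16 ]
[     1/12     -1/12 ]

For a 2×2 matrix Y = [[a, b], [c, d]] with det(Y) ≠ 0, Y⁻¹ = (1/det(Y)) * [[d, -b], [-c, a]].
det(Y) = (-4)*(-3) - (9)*(-4) = 12 + 36 = 48.
Y⁻¹ = (1/48) * [[-3, -9], [4, -4]].
Dividing each entry by 48 and reducing:
Y⁻¹ =
[    -1/16     -3/16 ]
[     1/12     -1/12 ]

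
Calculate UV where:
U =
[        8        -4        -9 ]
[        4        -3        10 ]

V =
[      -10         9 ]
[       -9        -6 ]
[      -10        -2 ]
UV =
[       46       114 ]
[     -113        34 ]

Matrix multiplication: (UV)[i][j] = sum over k of U[i][k] * V[k][j].
  (UV)[0][0] = (8)*(-10) + (-4)*(-9) + (-9)*(-10) = 46
  (UV)[0][1] = (8)*(9) + (-4)*(-6) + (-9)*(-2) = 114
  (UV)[1][0] = (4)*(-10) + (-3)*(-9) + (10)*(-10) = -113
  (UV)[1][1] = (4)*(9) + (-3)*(-6) + (10)*(-2) = 34
UV =
[       46       114 ]
[     -113        34 ]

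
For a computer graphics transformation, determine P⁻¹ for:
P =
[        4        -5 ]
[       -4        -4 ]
det(P) = -36
P⁻¹ =
[      1/9     -5/36 ]
[     -1/9      -1/9 ]

For a 2×2 matrix P = [[a, b], [c, d]] with det(P) ≠ 0, P⁻¹ = (1/det(P)) * [[d, -b], [-c, a]].
det(P) = (4)*(-4) - (-5)*(-4) = -16 - 20 = -36.
P⁻¹ = (1/-36) * [[-4, 5], [4, 4]].
Dividing each entry by -36 and reducing:
P⁻¹ =
[      1/9     -5/36 ]
[     -1/9      -1/9 ]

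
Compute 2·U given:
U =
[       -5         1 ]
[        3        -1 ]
2U =
[      -10         2 ]
[        6        -2 ]

Scalar multiplication is elementwise: (2U)[i][j] = 2 * U[i][j].
  (2U)[0][0] = 2 * (-5) = -10
  (2U)[0][1] = 2 * (1) = 2
  (2U)[1][0] = 2 * (3) = 6
  (2U)[1][1] = 2 * (-1) = -2
2U =
[      -10         2 ]
[        6        -2 ]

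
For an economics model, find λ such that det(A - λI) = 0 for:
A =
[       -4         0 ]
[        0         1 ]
λ = -4, 1

Solve det(A - λI) = 0. For a 2×2 matrix the characteristic equation is λ² - (trace)λ + det = 0.
trace(A) = a + d = -4 + 1 = -3.
det(A) = a*d - b*c = (-4)*(1) - (0)*(0) = -4 - 0 = -4.
Characteristic equation: λ² - (-3)λ + (-4) = 0.
Discriminant = (-3)² - 4*(-4) = 9 + 16 = 25.
λ = (-3 ± √25) / 2 = (-3 ± 5) / 2 = -4, 1.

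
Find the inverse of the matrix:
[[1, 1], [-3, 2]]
[[2/5, -1/5], [3/5, 1/5]]

For [[a,b],[c,d]], inverse = (1/det)·[[d,-b],[-c,a]]
det = 1·2 - 1·-3 = 5
Inverse = (1/5)·[[2, -1], [3, 1]]
        = [[2/5, -1/5], [3/5, 1/5]]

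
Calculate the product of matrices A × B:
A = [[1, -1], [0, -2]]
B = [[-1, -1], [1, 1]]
[[-2, -2], [-2, -2]]

Matrix multiplication:
C[0][0] = 1×-1 + -1×1 = -2
C[0][1] = 1×-1 + -1×1 = -2
C[1][0] = 0×-1 + -2×1 = -2
C[1][1] = 0×-1 + -2×1 = -2
Result: [[-2, -2], [-2, -2]]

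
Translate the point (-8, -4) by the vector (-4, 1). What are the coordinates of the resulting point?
(-12, -3)

Translation by (-4, 1):
x' = -8 + -4 = -12
y' = -4 + 1 = -3
Homogeneous matrix: [[1, 0, -4], [0, 1, 1], [0, 0, 1]]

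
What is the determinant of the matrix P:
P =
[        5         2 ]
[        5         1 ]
det(P) = -5

For a 2×2 matrix [[a, b], [c, d]], det = a*d - b*c.
det(P) = (5)*(1) - (2)*(5) = 5 - 10 = -5.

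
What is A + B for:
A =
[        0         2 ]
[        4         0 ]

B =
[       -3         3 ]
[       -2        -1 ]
A + B =
[       -3         5 ]
[        2        -1 ]

Matrix addition is elementwise: (A+B)[i][j] = A[i][j] + B[i][j].
  (A+B)[0][0] = (0) + (-3) = -3
  (A+B)[0][1] = (2) + (3) = 5
  (A+B)[1][0] = (4) + (-2) = 2
  (A+B)[1][1] = (0) + (-1) = -1
A + B =
[       -3         5 ]
[        2        -1 ]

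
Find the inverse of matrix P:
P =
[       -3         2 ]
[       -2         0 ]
det(P) = 4
P⁻¹ =
[        0      -1/2 ]
[      1/2      -3/4 ]

For a 2×2 matrix P = [[a, b], [c, d]] with det(P) ≠ 0, P⁻¹ = (1/det(P)) * [[d, -b], [-c, a]].
det(P) = (-3)*(0) - (2)*(-2) = 0 + 4 = 4.
P⁻¹ = (1/4) * [[0, -2], [2, -3]].
Dividing each entry by 4 and reducing:
P⁻¹ =
[        0      -1/2 ]
[      1/2      -3/4 ]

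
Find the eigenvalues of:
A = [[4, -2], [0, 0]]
λ = 0, 4

Solve det(A - λI) = 0. For a 2×2 matrix this is λ² - (trace)λ + det = 0.
trace(A) = 4 + 0 = 4.
det(A) = (4)*(0) - (-2)*(0) = 0 - 0 = 0.
Characteristic equation: λ² - (4)λ + (0) = 0.
Discriminant: (4)² - 4*(0) = 16 - 0 = 16.
Roots: λ = (4 ± √16) / 2 = 0, 4.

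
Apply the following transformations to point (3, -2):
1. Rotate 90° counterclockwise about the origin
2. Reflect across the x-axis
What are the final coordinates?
(2, -3)

Step 1: Rotate 90° → (2, 3)
Step 2: Reflect across the x-axis → (2, -3)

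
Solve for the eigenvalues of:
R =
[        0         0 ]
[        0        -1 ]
λ = -1, 0

Solve det(R - λI) = 0. For a 2×2 matrix the characteristic equation is λ² - (trace)λ + det = 0.
trace(R) = a + d = 0 - 1 = -1.
det(R) = a*d - b*c = (0)*(-1) - (0)*(0) = 0 - 0 = 0.
Characteristic equation: λ² - (-1)λ + (0) = 0.
Discriminant = (-1)² - 4*(0) = 1 - 0 = 1.
λ = (-1 ± √1) / 2 = (-1 ± 1) / 2 = -1, 0.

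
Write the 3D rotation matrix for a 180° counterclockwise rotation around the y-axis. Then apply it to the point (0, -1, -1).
R = [[-1, 0, 0], [0, 1, 0], [0, 0, -1]]; R·(0, -1, -1) = (0, -1, 1)

Rotation matrix for 180° around y-axis:
cos(180°) = -1, sin(180°) = 0
R = [[-1, 0, 0], [0, 1, 0], [0, 0, -1]]
Apply to (0, -1, -1): R·[0, -1, -1]ᵀ = (0, -1, 1)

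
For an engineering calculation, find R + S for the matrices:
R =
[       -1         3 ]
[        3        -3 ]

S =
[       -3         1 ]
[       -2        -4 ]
R + S =
[       -4         4 ]
[        1        -7 ]

Matrix addition is elementwise: (R+S)[i][j] = R[i][j] + S[i][j].
  (R+S)[0][0] = (-1) + (-3) = -4
  (R+S)[0][1] = (3) + (1) = 4
  (R+S)[1][0] = (3) + (-2) = 1
  (R+S)[1][1] = (-3) + (-4) = -7
R + S =
[       -4         4 ]
[        1        -7 ]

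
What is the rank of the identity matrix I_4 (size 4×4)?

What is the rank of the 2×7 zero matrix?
rank(I_4) = 4, rank(0) = 0

The identity I_4 has 4 columns that are the standard basis vectors e_1, …, e_4. These are linearly independent, so all 4 columns are pivots and rank(I_4) = 4.
The 2×7 zero matrix has every entry zero, so every row is the zero row and there are no pivots; rank(0) = 0.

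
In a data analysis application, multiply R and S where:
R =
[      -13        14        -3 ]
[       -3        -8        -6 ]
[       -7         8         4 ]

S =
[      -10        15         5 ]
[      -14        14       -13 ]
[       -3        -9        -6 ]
RS =
[      -57        28      -229 ]
[      160      -103       125 ]
[      -54       -29      -163 ]

Matrix multiplication: (RS)[i][j] = sum over k of R[i][k] * S[k][j].
  (RS)[0][0] = (-13)*(-10) + (14)*(-14) + (-3)*(-3) = -57
  (RS)[0][1] = (-13)*(15) + (14)*(14) + (-3)*(-9) = 28
  (RS)[0][2] = (-13)*(5) + (14)*(-13) + (-3)*(-6) = -229
  (RS)[1][0] = (-3)*(-10) + (-8)*(-14) + (-6)*(-3) = 160
  (RS)[1][1] = (-3)*(15) + (-8)*(14) + (-6)*(-9) = -103
  (RS)[1][2] = (-3)*(5) + (-8)*(-13) + (-6)*(-6) = 125
  (RS)[2][0] = (-7)*(-10) + (8)*(-14) + (4)*(-3) = -54
  (RS)[2][1] = (-7)*(15) + (8)*(14) + (4)*(-9) = -29
  (RS)[2][2] = (-7)*(5) + (8)*(-13) + (4)*(-6) = -163
RS =
[      -57        28      -229 ]
[      160      -103       125 ]
[      -54       -29      -163 ]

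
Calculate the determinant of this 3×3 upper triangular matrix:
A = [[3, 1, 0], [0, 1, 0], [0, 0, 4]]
12

The determinant of a triangular matrix is the product of its diagonal entries (the off-diagonal entries above the diagonal do not affect it).
det(A) = (3) * (1) * (4) = 12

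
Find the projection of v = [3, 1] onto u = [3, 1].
[3, 1]

The projection of v onto u is proj_u(v) = ((v·u) / (u·u)) · u.
v·u = (3)*(3) + (1)*(1) = 10.
u·u = (3)*(3) + (1)*(1) = 10.
coefficient = 10 / 10 = 1.
proj_u(v) = 1 · [3, 1] = [3, 1].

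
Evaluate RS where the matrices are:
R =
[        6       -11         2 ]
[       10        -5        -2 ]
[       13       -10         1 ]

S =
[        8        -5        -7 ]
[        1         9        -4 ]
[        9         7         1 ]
RS =
[       55      -115         4 ]
[       57      -109       -52 ]
[      103      -148       -50 ]

Matrix multiplication: (RS)[i][j] = sum over k of R[i][k] * S[k][j].
  (RS)[0][0] = (6)*(8) + (-11)*(1) + (2)*(9) = 55
  (RS)[0][1] = (6)*(-5) + (-11)*(9) + (2)*(7) = -115
  (RS)[0][2] = (6)*(-7) + (-11)*(-4) + (2)*(1) = 4
  (RS)[1][0] = (10)*(8) + (-5)*(1) + (-2)*(9) = 57
  (RS)[1][1] = (10)*(-5) + (-5)*(9) + (-2)*(7) = -109
  (RS)[1][2] = (10)*(-7) + (-5)*(-4) + (-2)*(1) = -52
  (RS)[2][0] = (13)*(8) + (-10)*(1) + (1)*(9) = 103
  (RS)[2][1] = (13)*(-5) + (-10)*(9) + (1)*(7) = -148
  (RS)[2][2] = (13)*(-7) + (-10)*(-4) + (1)*(1) = -50
RS =
[       55      -115         4 ]
[       57      -109       -52 ]
[      103      -148       -50 ]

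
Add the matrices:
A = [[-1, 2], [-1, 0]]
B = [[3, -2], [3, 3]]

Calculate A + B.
[[2, 0], [2, 3]]

Add corresponding elements:
(-1)+(3)=2
(2)+(-2)=0
(-1)+(3)=2
(0)+(3)=3
A + B = [[2, 0], [2, 3]]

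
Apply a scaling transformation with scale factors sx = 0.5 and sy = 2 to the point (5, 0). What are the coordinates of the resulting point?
(2.5, 0)

Scaling matrix:
[[0.50, 0], [0, 2]]
Result: (5 × 0.5, 0 × 2) = (2.5, 0)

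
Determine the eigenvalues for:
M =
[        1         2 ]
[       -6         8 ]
λ = 4, 5

Solve det(M - λI) = 0. For a 2×2 matrix the characteristic equation is λ² - (trace)λ + det = 0.
trace(M) = a + d = 1 + 8 = 9.
det(M) = a*d - b*c = (1)*(8) - (2)*(-6) = 8 + 12 = 20.
Characteristic equation: λ² - (9)λ + (20) = 0.
Discriminant = (9)² - 4*(20) = 81 - 80 = 1.
λ = (9 ± √1) / 2 = (9 ± 1) / 2 = 4, 5.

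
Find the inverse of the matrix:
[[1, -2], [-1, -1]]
[[1/3, -2/3], [-1/3, -1/3]]

For [[a,b],[c,d]], inverse = (1/det)·[[d,-b],[-c,a]]
det = 1·-1 - -2·-1 = -3
Inverse = (1/-3)·[[-1, 2], [1, 1]]
        = [[1/3, -2/3], [-1/3, -1/3]]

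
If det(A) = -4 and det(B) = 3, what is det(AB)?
-12

Use the multiplicative property of determinants: det(AB) = det(A)*det(B).
det(AB) = (-4)*(3) = -12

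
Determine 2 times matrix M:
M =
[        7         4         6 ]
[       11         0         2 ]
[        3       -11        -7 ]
2M =
[       14         8        12 ]
[       22         0         4 ]
[        6       -22       -14 ]

Scalar multiplication is elementwise: (2M)[i][j] = 2 * M[i][j].
  (2M)[0][0] = 2 * (7) = 14
  (2M)[0][1] = 2 * (4) = 8
  (2M)[0][2] = 2 * (6) = 12
  (2M)[1][0] = 2 * (11) = 22
  (2M)[1][1] = 2 * (0) = 0
  (2M)[1][2] = 2 * (2) = 4
  (2M)[2][0] = 2 * (3) = 6
  (2M)[2][1] = 2 * (-11) = -22
  (2M)[2][2] = 2 * (-7) = -14
2M =
[       14         8        12 ]
[       22         0         4 ]
[        6       -22       -14 ]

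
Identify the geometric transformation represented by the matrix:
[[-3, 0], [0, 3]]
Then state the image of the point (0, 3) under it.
non-uniform scaling by (-3, 3); image of (0, 3) is (0, 9)

This is diagonal with distinct entries, so it scales the x-axis by -3 and the y-axis by 3.
The matrix [[-3, 0], [0, 3]] represents: non-uniform scaling by (-3, 3).
Applying it to (0, 3): [-3·0 + 0·3, 0·0 + 3·3] = (0, 9).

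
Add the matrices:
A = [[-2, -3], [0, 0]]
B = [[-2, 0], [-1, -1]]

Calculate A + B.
[[-4, -3], [-1, -1]]

Add corresponding elements:
(-2)+(-2)=-4
(-3)+(0)=-3
(0)+(-1)=-1
(0)+(-1)=-1
A + B = [[-4, -3], [-1, -1]]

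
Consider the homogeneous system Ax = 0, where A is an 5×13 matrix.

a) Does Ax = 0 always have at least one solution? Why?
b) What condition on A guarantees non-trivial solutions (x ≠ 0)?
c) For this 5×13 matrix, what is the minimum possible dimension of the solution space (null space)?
a) Yes, x = 0 is always a solution. b) When A has linearly dependent columns (rank < n). c) Minimum nullity = 8.

a) x = 0 satisfies A·0 = 0, so the zero vector is always a solution.
b) Non-trivial solutions exist iff the columns of A are linearly dependent, equivalently rank(A) < n (the number of columns).
c) By rank-nullity, rank(A) + nullity(A) = n = 13. Since A has only 5 rows, rank(A) ≤ 5, so nullity(A) ≥ 13 - 5 = 8.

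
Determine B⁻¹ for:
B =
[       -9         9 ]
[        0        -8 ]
det(B) = 72
B⁻¹ =
[     -1/9      -1/8 ]
[        0      -1/8 ]

For a 2×2 matrix B = [[a, b], [c, d]] with det(B) ≠ 0, B⁻¹ = (1/det(B)) * [[d, -b], [-c, a]].
det(B) = (-9)*(-8) - (9)*(0) = 72 - 0 = 72.
B⁻¹ = (1/72) * [[-8, -9], [0, -9]].
Dividing each entry by 72 and reducing:
B⁻¹ =
[     -1/9      -1/8 ]
[        0      -1/8 ]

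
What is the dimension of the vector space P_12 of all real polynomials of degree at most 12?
Dimension = 13

A polynomial of degree at most 12 can be written as a₀ + a₁x + a₂x² + … + a_12x^12, with 13 free coefficients a₀, …, a_12.
The set {1, x, x², …, x^12} is a basis: it spans P_12 (every such polynomial is a linear combination of these) and is linearly independent (a polynomial is zero iff all its coefficients are zero).
Therefore dim(P_12) = 12 + 1 = 13.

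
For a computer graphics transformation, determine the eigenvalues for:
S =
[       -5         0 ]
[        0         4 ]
λ = -5, 4

Solve det(S - λI) = 0. For a 2×2 matrix the characteristic equation is λ² - (trace)λ + det = 0.
trace(S) = a + d = -5 + 4 = -1.
det(S) = a*d - b*c = (-5)*(4) - (0)*(0) = -20 - 0 = -20.
Characteristic equation: λ² - (-1)λ + (-20) = 0.
Discriminant = (-1)² - 4*(-20) = 1 + 80 = 81.
λ = (-1 ± √81) / 2 = (-1 ± 9) / 2 = -5, 4.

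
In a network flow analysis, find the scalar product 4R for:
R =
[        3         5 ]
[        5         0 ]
4R =
[       12        20 ]
[       20         0 ]

Scalar multiplication is elementwise: (4R)[i][j] = 4 * R[i][j].
  (4R)[0][0] = 4 * (3) = 12
  (4R)[0][1] = 4 * (5) = 20
  (4R)[1][0] = 4 * (5) = 20
  (4R)[1][1] = 4 * (0) = 0
4R =
[       12        20 ]
[       20         0 ]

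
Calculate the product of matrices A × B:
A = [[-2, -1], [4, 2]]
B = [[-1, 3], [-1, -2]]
[[3, -4], [-6, 8]]

Matrix multiplication:
C[0][0] = -2×-1 + -1×-1 = 3
C[0][1] = -2×3 + -1×-2 = -4
C[1][0] = 4×-1 + 2×-1 = -6
C[1][1] = 4×3 + 2×-2 = 8
Result: [[3, -4], [-6, 8]]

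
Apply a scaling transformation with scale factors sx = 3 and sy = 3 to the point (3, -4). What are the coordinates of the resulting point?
(9, -12)

Scaling matrix:
[[3, 0], [0, 3]]
Result: (3 × 3, -4 × 3) = (9, -12)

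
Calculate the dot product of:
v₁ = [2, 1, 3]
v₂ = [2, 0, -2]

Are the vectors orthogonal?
-2, No

The dot product is the sum of products of corresponding components.
v₁·v₂ = (2)*(2) + (1)*(0) + (3)*(-2) = 4 + 0 - 6 = -2.
Two vectors are orthogonal iff their dot product is 0; here the dot product is -2, so the vectors are not orthogonal.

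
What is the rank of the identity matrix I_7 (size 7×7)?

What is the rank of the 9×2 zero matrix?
rank(I_7) = 7, rank(0) = 0

The identity I_7 has 7 columns that are the standard basis vectors e_1, …, e_7. These are linearly independent, so all 7 columns are pivots and rank(I_7) = 7.
The 9×2 zero matrix has every entry zero, so every row is the zero row and there are no pivots; rank(0) = 0.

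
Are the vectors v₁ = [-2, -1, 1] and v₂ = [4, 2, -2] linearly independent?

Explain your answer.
No, linearly dependent (v₂ = -2·v₁)

Check whether there is a scalar k with v₂ = k·v₁.
Comparing components, k = -2 satisfies -2·[-2, -1, 1] = [4, 2, -2].
Since v₂ is a scalar multiple of v₁, the two vectors are linearly dependent.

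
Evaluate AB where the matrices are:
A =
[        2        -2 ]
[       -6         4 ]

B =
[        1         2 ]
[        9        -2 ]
AB =
[      -16         8 ]
[       30       -20 ]

Matrix multiplication: (AB)[i][j] = sum over k of A[i][k] * B[k][j].
  (AB)[0][0] = (2)*(1) + (-2)*(9) = -16
  (AB)[0][1] = (2)*(2) + (-2)*(-2) = 8
  (AB)[1][0] = (-6)*(1) + (4)*(9) = 30
  (AB)[1][1] = (-6)*(2) + (4)*(-2) = -20
AB =
[      -16         8 ]
[       30       -20 ]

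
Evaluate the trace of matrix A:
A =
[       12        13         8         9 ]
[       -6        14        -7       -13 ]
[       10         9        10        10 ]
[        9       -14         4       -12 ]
tr(A) = 12 + 14 + 10 - 12 = 24

The trace of a square matrix is the sum of its diagonal entries.
Diagonal entries of A: A[0][0] = 12, A[1][1] = 14, A[2][2] = 10, A[3][3] = -12.
tr(A) = 12 + 14 + 10 - 12 = 24.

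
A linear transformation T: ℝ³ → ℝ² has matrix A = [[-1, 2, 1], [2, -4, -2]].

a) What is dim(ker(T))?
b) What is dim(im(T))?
dim(ker) = 2, dim(im) = 1

Observe that row 2 = -2 × row 1 (so the rows are linearly dependent).
Thus rank(A) = 1 (only one linearly independent row).
dim(im(T)) = rank(A) = 1.
By the rank-nullity theorem applied to T: ℝ³ → ℝ², rank(A) + nullity(A) = 3 (the domain dimension), so dim(ker(T)) = 3 - 1 = 2.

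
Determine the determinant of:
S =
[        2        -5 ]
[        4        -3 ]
det(S) = 14

For a 2×2 matrix [[a, b], [c, d]], det = a*d - b*c.
det(S) = (2)*(-3) - (-5)*(4) = -6 + 20 = 14.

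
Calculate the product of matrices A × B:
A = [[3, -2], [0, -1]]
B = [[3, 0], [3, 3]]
[[3, -6], [-3, -3]]

Matrix multiplication:
C[0][0] = 3×3 + -2×3 = 3
C[0][1] = 3×0 + -2×3 = -6
C[1][0] = 0×3 + -1×3 = -3
C[1][1] = 0×0 + -1×3 = -3
Result: [[3, -6], [-3, -3]]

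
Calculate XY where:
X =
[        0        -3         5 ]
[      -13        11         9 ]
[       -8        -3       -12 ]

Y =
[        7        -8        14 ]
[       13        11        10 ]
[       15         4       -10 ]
XY =
[       36       -13       -80 ]
[      187       261      -162 ]
[     -275       -17       -22 ]

Matrix multiplication: (XY)[i][j] = sum over k of X[i][k] * Y[k][j].
  (XY)[0][0] = (0)*(7) + (-3)*(13) + (5)*(15) = 36
  (XY)[0][1] = (0)*(-8) + (-3)*(11) + (5)*(4) = -13
  (XY)[0][2] = (0)*(14) + (-3)*(10) + (5)*(-10) = -80
  (XY)[1][0] = (-13)*(7) + (11)*(13) + (9)*(15) = 187
  (XY)[1][1] = (-13)*(-8) + (11)*(11) + (9)*(4) = 261
  (XY)[1][2] = (-13)*(14) + (11)*(10) + (9)*(-10) = -162
  (XY)[2][0] = (-8)*(7) + (-3)*(13) + (-12)*(15) = -275
  (XY)[2][1] = (-8)*(-8) + (-3)*(11) + (-12)*(4) = -17
  (XY)[2][2] = (-8)*(14) + (-3)*(10) + (-12)*(-10) = -22
XY =
[       36       -13       -80 ]
[      187       261      -162 ]
[     -275       -17       -22 ]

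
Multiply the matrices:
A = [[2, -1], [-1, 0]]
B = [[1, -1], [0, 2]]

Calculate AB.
[[2, -4], [-1, 1]]

Each entry (i,j) of AB = sum over k of A[i][k]*B[k][j].
(AB)[0][0] = (2)*(1) + (-1)*(0) = 2
(AB)[0][1] = (2)*(-1) + (-1)*(2) = -4
(AB)[1][0] = (-1)*(1) + (0)*(0) = -1
(AB)[1][1] = (-1)*(-1) + (0)*(2) = 1
AB = [[2, -4], [-1, 1]]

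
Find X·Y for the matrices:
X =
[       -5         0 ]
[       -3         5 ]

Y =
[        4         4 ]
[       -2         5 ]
XY =
[      -20       -20 ]
[      -22        13 ]

Matrix multiplication: (XY)[i][j] = sum over k of X[i][k] * Y[k][j].
  (XY)[0][0] = (-5)*(4) + (0)*(-2) = -20
  (XY)[0][1] = (-5)*(4) + (0)*(5) = -20
  (XY)[1][0] = (-3)*(4) + (5)*(-2) = -22
  (XY)[1][1] = (-3)*(4) + (5)*(5) = 13
XY =
[      -20       -20 ]
[      -22        13 ]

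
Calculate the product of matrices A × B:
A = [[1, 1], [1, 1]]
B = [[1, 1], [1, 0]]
[[2, 1], [2, 1]]

Matrix multiplication:
C[0][0] = 1×1 + 1×1 = 2
C[0][1] = 1×1 + 1×0 = 1
C[1][0] = 1×1 + 1×1 = 2
C[1][1] = 1×1 + 1×0 = 1
Result: [[2, 1], [2, 1]]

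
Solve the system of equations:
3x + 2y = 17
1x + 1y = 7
x = 3, y = 4

Use elimination (row reduction):
Equation 1: 3x + 2y = 17.
Equation 2: 1x + 1y = 7.
Multiply Eq1 by 1 and Eq2 by 3: 3x + 2y = 17;  3x + 3y = 21.
Subtract: (1)y = 4, so y = 4.
Back-substitute into Eq1: 3x + 2*(4) = 17, so x = 3.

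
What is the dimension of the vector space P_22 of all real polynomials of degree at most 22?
Dimension = 23

A polynomial of degree at most 22 can be written as a₀ + a₁x + a₂x² + … + a_22x^22, with 23 free coefficients a₀, …, a_22.
The set {1, x, x², …, x^22} is a basis: it spans P_22 (every such polynomial is a linear combination of these) and is linearly independent (a polynomial is zero iff all its coefficients are zero).
Therefore dim(P_22) = 22 + 1 = 23.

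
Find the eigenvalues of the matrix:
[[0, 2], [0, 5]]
λ = 0 and λ = 5

Characteristic equation: det(A - λI) = 0
λ² - (trace)λ + (det) = 0
λ² - (5)λ + (0) = 0
λ² - 5λ + 0 = 0
Solving: λ = 0, 5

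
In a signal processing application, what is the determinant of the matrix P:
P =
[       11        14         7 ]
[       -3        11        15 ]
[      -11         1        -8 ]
det(P) = -2953

Expand along row 0 (cofactor expansion): det(P) = a*(e*i - f*h) - b*(d*i - f*g) + c*(d*h - e*g), where the 3×3 is [[a, b, c], [d, e, f], [g, h, i]].
Minor M_00 = (11)*(-8) - (15)*(1) = -88 - 15 = -103.
Minor M_01 = (-3)*(-8) - (15)*(-11) = 24 + 165 = 189.
Minor M_02 = (-3)*(1) - (11)*(-11) = -3 + 121 = 118.
det(P) = (11)*(-103) - (14)*(189) + (7)*(118) = -1133 - 2646 + 826 = -2953.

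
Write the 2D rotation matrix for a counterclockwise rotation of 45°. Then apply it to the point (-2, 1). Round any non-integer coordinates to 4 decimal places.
R = [[√2/2, -√2/2], [√2/2, √2/2]]; R·(-2, 1) = (-2.1213, -0.7071)

Rotation matrix formula: R(θ) = [[cos θ, -sin θ], [sin θ, cos θ]]
For θ = 45°:
cos(45°) = √2/2
sin(45°) = √2/2
R = [[√2/2, -√2/2], [√2/2, √2/2]]
Apply to (-2, 1): [√2/2·-2 + (-√2/2)·1, √2/2·-2 + √2/2·1] = (-2.1213, -0.7071)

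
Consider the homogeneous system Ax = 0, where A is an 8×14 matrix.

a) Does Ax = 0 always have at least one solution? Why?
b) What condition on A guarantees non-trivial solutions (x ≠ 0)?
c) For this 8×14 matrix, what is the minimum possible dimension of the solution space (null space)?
a) Yes, x = 0 is always a solution. b) When A has linearly dependent columns (rank < n). c) Minimum nullity = 6.

a) x = 0 satisfies A·0 = 0, so the zero vector is always a solution.
b) Non-trivial solutions exist iff the columns of A are linearly dependent, equivalently rank(A) < n (the number of columns).
c) By rank-nullity, rank(A) + nullity(A) = n = 14. Since A has only 8 rows, rank(A) ≤ 8, so nullity(A) ≥ 14 - 8 = 6.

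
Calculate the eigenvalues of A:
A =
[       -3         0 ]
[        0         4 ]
λ = -3, 4

Solve det(A - λI) = 0. For a 2×2 matrix the characteristic equation is λ² - (trace)λ + det = 0.
trace(A) = a + d = -3 + 4 = 1.
det(A) = a*d - b*c = (-3)*(4) - (0)*(0) = -12 - 0 = -12.
Characteristic equation: λ² - (1)λ + (-12) = 0.
Discriminant = (1)² - 4*(-12) = 1 + 48 = 49.
λ = (1 ± √49) / 2 = (1 ± 7) / 2 = -3, 4.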